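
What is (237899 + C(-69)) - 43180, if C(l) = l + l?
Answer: 194581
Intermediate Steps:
C(l) = 2*l
(237899 + C(-69)) - 43180 = (237899 + 2*(-69)) - 43180 = (237899 - 138) - 43180 = 237761 - 43180 = 194581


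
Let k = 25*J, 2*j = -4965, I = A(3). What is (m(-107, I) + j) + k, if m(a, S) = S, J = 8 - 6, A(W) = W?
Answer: -4859/2 ≈ -2429.5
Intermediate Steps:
I = 3
j = -4965/2 (j = (½)*(-4965) = -4965/2 ≈ -2482.5)
J = 2
k = 50 (k = 25*2 = 50)
(m(-107, I) + j) + k = (3 - 4965/2) + 50 = -4959/2 + 50 = -4859/2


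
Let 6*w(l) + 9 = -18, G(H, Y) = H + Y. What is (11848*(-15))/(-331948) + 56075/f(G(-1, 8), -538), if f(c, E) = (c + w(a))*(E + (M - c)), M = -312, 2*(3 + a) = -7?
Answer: -1823321900/71119859 ≈ -25.637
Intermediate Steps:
a = -13/2 (a = -3 + (½)*(-7) = -3 - 7/2 = -13/2 ≈ -6.5000)
w(l) = -9/2 (w(l) = -3/2 + (⅙)*(-18) = -3/2 - 3 = -9/2)
f(c, E) = (-9/2 + c)*(-312 + E - c) (f(c, E) = (c - 9/2)*(E + (-312 - c)) = (-9/2 + c)*(-312 + E - c))
(11848*(-15))/(-331948) + 56075/f(G(-1, 8), -538) = (11848*(-15))/(-331948) + 56075/(1404 - (-1 + 8)² - 615*(-1 + 8)/2 - 9/2*(-538) - 538*(-1 + 8)) = -177720*(-1/331948) + 56075/(1404 - 1*7² - 615/2*7 + 2421 - 538*7) = 44430/82987 + 56075/(1404 - 1*49 - 4305/2 + 2421 - 3766) = 44430/82987 + 56075/(1404 - 49 - 4305/2 + 2421 - 3766) = 44430/82987 + 56075/(-4285/2) = 44430/82987 + 56075*(-2/4285) = 44430/82987 - 22430/857 = -1823321900/71119859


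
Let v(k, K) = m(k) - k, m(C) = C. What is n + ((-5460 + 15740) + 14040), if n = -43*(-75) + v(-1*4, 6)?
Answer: 27545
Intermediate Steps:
v(k, K) = 0 (v(k, K) = k - k = 0)
n = 3225 (n = -43*(-75) + 0 = 3225 + 0 = 3225)
n + ((-5460 + 15740) + 14040) = 3225 + ((-5460 + 15740) + 14040) = 3225 + (10280 + 14040) = 3225 + 24320 = 27545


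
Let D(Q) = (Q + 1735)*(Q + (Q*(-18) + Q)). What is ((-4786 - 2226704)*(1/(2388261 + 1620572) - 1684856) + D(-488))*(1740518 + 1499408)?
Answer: 48832832328210565286407988/4008833 ≈ 1.2181e+19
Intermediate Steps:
D(Q) = -16*Q*(1735 + Q) (D(Q) = (1735 + Q)*(Q + (-18*Q + Q)) = (1735 + Q)*(Q - 17*Q) = (1735 + Q)*(-16*Q) = -16*Q*(1735 + Q))
((-4786 - 2226704)*(1/(2388261 + 1620572) - 1684856) + D(-488))*(1740518 + 1499408) = ((-4786 - 2226704)*(1/(2388261 + 1620572) - 1684856) - 16*(-488)*(1735 - 488))*(1740518 + 1499408) = (-2231490*(1/4008833 - 1684856) - 16*(-488)*1247)*3239926 = (-2231490*(1/4008833 - 1684856) + 9736576)*3239926 = (-2231490*(-6754306333047/4008833) + 9736576)*3239926 = (15072167039131050030/4008833 + 9736576)*3239926 = (15072206071438225838/4008833)*3239926 = 48832832328210565286407988/4008833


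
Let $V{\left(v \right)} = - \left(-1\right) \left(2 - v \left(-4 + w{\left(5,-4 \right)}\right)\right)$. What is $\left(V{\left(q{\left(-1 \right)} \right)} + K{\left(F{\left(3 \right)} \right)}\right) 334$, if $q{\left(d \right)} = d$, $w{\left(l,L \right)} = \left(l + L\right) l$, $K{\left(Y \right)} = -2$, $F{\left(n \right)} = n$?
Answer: $334$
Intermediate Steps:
$w{\left(l,L \right)} = l \left(L + l\right)$ ($w{\left(l,L \right)} = \left(L + l\right) l = l \left(L + l\right)$)
$V{\left(v \right)} = 2 - v$ ($V{\left(v \right)} = - \left(-1\right) \left(2 - v \left(-4 + 5 \left(-4 + 5\right)\right)\right) = - \left(-1\right) \left(2 - v \left(-4 + 5 \cdot 1\right)\right) = - \left(-1\right) \left(2 - v \left(-4 + 5\right)\right) = - \left(-1\right) \left(2 - v 1\right) = - \left(-1\right) \left(2 - v\right) = - (-2 + v) = 2 - v$)
$\left(V{\left(q{\left(-1 \right)} \right)} + K{\left(F{\left(3 \right)} \right)}\right) 334 = \left(\left(2 - -1\right) - 2\right) 334 = \left(\left(2 + 1\right) - 2\right) 334 = \left(3 - 2\right) 334 = 1 \cdot 334 = 334$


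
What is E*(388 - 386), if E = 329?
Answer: 658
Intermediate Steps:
E*(388 - 386) = 329*(388 - 386) = 329*2 = 658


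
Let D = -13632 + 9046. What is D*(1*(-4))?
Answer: 18344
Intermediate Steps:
D = -4586
D*(1*(-4)) = -4586*(-4) = 18344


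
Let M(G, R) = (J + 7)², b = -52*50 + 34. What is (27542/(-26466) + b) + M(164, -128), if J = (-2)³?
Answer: -33956416/13233 ≈ -2566.0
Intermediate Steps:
J = -8
b = -2566 (b = -2600 + 34 = -2566)
M(G, R) = 1 (M(G, R) = (-8 + 7)² = (-1)² = 1)
(27542/(-26466) + b) + M(164, -128) = (27542/(-26466) - 2566) + 1 = (27542*(-1/26466) - 2566) + 1 = (-13771/13233 - 2566) + 1 = -33969649/13233 + 1 = -33956416/13233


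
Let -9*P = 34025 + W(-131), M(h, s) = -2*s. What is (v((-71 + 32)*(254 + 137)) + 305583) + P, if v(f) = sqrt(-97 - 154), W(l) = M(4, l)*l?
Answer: 305616 + I*sqrt(251) ≈ 3.0562e+5 + 15.843*I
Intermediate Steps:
W(l) = -2*l**2 (W(l) = (-2*l)*l = -2*l**2)
P = 33 (P = -(34025 - 2*(-131)**2)/9 = -(34025 - 2*17161)/9 = -(34025 - 34322)/9 = -1/9*(-297) = 33)
v(f) = I*sqrt(251) (v(f) = sqrt(-251) = I*sqrt(251))
(v((-71 + 32)*(254 + 137)) + 305583) + P = (I*sqrt(251) + 305583) + 33 = (305583 + I*sqrt(251)) + 33 = 305616 + I*sqrt(251)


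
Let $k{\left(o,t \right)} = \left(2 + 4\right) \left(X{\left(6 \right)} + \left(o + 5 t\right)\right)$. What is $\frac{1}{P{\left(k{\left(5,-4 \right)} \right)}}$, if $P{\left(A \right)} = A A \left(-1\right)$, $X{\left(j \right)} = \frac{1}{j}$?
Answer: $- \frac{1}{7921} \approx -0.00012625$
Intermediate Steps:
$k{\left(o,t \right)} = 1 + 6 o + 30 t$ ($k{\left(o,t \right)} = \left(2 + 4\right) \left(\frac{1}{6} + \left(o + 5 t\right)\right) = 6 \left(\frac{1}{6} + \left(o + 5 t\right)\right) = 6 \left(\frac{1}{6} + o + 5 t\right) = 1 + 6 o + 30 t$)
$P{\left(A \right)} = - A^{2}$ ($P{\left(A \right)} = A^{2} \left(-1\right) = - A^{2}$)
$\frac{1}{P{\left(k{\left(5,-4 \right)} \right)}} = \frac{1}{\left(-1\right) \left(1 + 6 \cdot 5 + 30 \left(-4\right)\right)^{2}} = \frac{1}{\left(-1\right) \left(1 + 30 - 120\right)^{2}} = \frac{1}{\left(-1\right) \left(-89\right)^{2}} = \frac{1}{\left(-1\right) 7921} = \frac{1}{-7921} = - \frac{1}{7921}$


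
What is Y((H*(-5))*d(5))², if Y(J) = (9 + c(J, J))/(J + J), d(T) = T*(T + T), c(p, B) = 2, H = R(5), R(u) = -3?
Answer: 121/2250000 ≈ 5.3778e-5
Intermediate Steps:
H = -3
d(T) = 2*T² (d(T) = T*(2*T) = 2*T²)
Y(J) = 11/(2*J) (Y(J) = (9 + 2)/(J + J) = 11/((2*J)) = 11*(1/(2*J)) = 11/(2*J))
Y((H*(-5))*d(5))² = (11/(2*(((-3*(-5))*(2*5²)))))² = (11/(2*((15*(2*25)))))² = (11/(2*((15*50))))² = ((11/2)/750)² = ((11/2)*(1/750))² = (11/1500)² = 121/2250000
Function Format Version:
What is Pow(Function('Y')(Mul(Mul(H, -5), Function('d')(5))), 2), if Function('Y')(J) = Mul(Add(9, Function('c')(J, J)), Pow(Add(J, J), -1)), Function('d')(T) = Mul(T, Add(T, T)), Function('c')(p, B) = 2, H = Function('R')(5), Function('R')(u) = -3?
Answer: Rational(121, 2250000) ≈ 5.3778e-5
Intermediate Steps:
H = -3
Function('d')(T) = Mul(2, Pow(T, 2)) (Function('d')(T) = Mul(T, Mul(2, T)) = Mul(2, Pow(T, 2)))
Function('Y')(J) = Mul(Rational(11, 2), Pow(J, -1)) (Function('Y')(J) = Mul(Add(9, 2), Pow(Add(J, J), -1)) = Mul(11, Pow(Mul(2, J), -1)) = Mul(11, Mul(Rational(1, 2), Pow(J, -1))) = Mul(Rational(11, 2), Pow(J, -1)))
Pow(Function('Y')(Mul(Mul(H, -5), Function('d')(5))), 2) = Pow(Mul(Rational(11, 2), Pow(Mul(Mul(-3, -5), Mul(2, Pow(5, 2))), -1)), 2) = Pow(Mul(Rational(11, 2), Pow(Mul(15, Mul(2, 25)), -1)), 2) = Pow(Mul(Rational(11, 2), Pow(Mul(15, 50), -1)), 2) = Pow(Mul(Rational(11, 2), Pow(750, -1)), 2) = Pow(Mul(Rational(11, 2), Rational(1, 750)), 2) = Pow(Rational(11, 1500), 2) = Rational(121, 2250000)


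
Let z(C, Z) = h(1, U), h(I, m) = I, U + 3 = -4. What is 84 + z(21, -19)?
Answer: 85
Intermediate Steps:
U = -7 (U = -3 - 4 = -7)
z(C, Z) = 1
84 + z(21, -19) = 84 + 1 = 85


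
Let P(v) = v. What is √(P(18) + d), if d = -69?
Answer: I*√51 ≈ 7.1414*I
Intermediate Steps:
√(P(18) + d) = √(18 - 69) = √(-51) = I*√51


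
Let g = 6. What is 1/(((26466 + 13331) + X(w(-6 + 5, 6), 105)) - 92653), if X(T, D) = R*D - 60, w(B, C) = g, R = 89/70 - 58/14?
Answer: -2/106435 ≈ -1.8791e-5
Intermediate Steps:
R = -201/70 (R = 89*(1/70) - 58*1/14 = 89/70 - 29/7 = -201/70 ≈ -2.8714)
w(B, C) = 6
X(T, D) = -60 - 201*D/70 (X(T, D) = -201*D/70 - 60 = -60 - 201*D/70)
1/(((26466 + 13331) + X(w(-6 + 5, 6), 105)) - 92653) = 1/(((26466 + 13331) + (-60 - 201/70*105)) - 92653) = 1/((39797 + (-60 - 603/2)) - 92653) = 1/((39797 - 723/2) - 92653) = 1/(78871/2 - 92653) = 1/(-106435/2) = -2/106435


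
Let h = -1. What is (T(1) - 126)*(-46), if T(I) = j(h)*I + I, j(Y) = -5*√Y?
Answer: 5750 + 230*I ≈ 5750.0 + 230.0*I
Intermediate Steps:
T(I) = I - 5*I*I (T(I) = (-5*I)*I + I = -5*I*I + I = I - 5*I*I)
(T(1) - 126)*(-46) = (1*(1 - 5*I) - 126)*(-46) = ((1 - 5*I) - 126)*(-46) = (-125 - 5*I)*(-46) = 5750 + 230*I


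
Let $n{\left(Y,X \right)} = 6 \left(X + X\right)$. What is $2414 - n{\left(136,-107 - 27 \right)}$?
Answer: $4022$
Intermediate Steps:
$n{\left(Y,X \right)} = 12 X$ ($n{\left(Y,X \right)} = 6 \cdot 2 X = 12 X$)
$2414 - n{\left(136,-107 - 27 \right)} = 2414 - 12 \left(-107 - 27\right) = 2414 - 12 \left(-134\right) = 2414 - -1608 = 2414 + 1608 = 4022$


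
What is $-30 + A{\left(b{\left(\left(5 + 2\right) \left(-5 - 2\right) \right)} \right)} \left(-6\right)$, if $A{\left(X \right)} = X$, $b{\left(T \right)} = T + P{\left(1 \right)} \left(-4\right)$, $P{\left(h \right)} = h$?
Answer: $288$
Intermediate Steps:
$b{\left(T \right)} = -4 + T$ ($b{\left(T \right)} = T + 1 \left(-4\right) = T - 4 = -4 + T$)
$-30 + A{\left(b{\left(\left(5 + 2\right) \left(-5 - 2\right) \right)} \right)} \left(-6\right) = -30 + \left(-4 + \left(5 + 2\right) \left(-5 - 2\right)\right) \left(-6\right) = -30 + \left(-4 + 7 \left(-7\right)\right) \left(-6\right) = -30 + \left(-4 - 49\right) \left(-6\right) = -30 - -318 = -30 + 318 = 288$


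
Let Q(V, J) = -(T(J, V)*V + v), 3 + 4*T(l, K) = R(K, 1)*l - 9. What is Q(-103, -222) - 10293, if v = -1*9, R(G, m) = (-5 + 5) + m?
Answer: -32619/2 ≈ -16310.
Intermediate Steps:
R(G, m) = m (R(G, m) = 0 + m = m)
v = -9
T(l, K) = -3 + l/4 (T(l, K) = -¾ + (1*l - 9)/4 = -¾ + (l - 9)/4 = -¾ + (-9 + l)/4 = -¾ + (-9/4 + l/4) = -3 + l/4)
Q(V, J) = 9 - V*(-3 + J/4) (Q(V, J) = -((-3 + J/4)*V - 9) = -(V*(-3 + J/4) - 9) = -(-9 + V*(-3 + J/4)) = 9 - V*(-3 + J/4))
Q(-103, -222) - 10293 = (9 - ¼*(-103)*(-12 - 222)) - 10293 = (9 - ¼*(-103)*(-234)) - 10293 = (9 - 12051/2) - 10293 = -12033/2 - 10293 = -32619/2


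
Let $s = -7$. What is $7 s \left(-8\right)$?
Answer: $392$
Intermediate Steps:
$7 s \left(-8\right) = 7 \left(-7\right) \left(-8\right) = \left(-49\right) \left(-8\right) = 392$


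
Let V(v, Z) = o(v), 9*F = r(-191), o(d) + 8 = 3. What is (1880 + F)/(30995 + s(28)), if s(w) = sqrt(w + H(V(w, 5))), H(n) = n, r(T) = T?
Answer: 518515355/8646210018 - 16729*sqrt(23)/8646210018 ≈ 0.059961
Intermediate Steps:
o(d) = -5 (o(d) = -8 + 3 = -5)
F = -191/9 (F = (1/9)*(-191) = -191/9 ≈ -21.222)
V(v, Z) = -5
s(w) = sqrt(-5 + w) (s(w) = sqrt(w - 5) = sqrt(-5 + w))
(1880 + F)/(30995 + s(28)) = (1880 - 191/9)/(30995 + sqrt(-5 + 28)) = 16729/(9*(30995 + sqrt(23)))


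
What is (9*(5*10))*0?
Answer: 0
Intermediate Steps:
(9*(5*10))*0 = (9*50)*0 = 450*0 = 0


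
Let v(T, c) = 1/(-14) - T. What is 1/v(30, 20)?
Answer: -14/421 ≈ -0.033254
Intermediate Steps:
v(T, c) = -1/14 - T
1/v(30, 20) = 1/(-1/14 - 1*30) = 1/(-1/14 - 30) = 1/(-421/14) = -14/421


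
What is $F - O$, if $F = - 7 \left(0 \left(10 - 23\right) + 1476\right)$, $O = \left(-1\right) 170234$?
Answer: $159902$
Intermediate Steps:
$O = -170234$
$F = -10332$ ($F = - 7 \left(0 \left(-13\right) + 1476\right) = - 7 \left(0 + 1476\right) = \left(-7\right) 1476 = -10332$)
$F - O = -10332 - -170234 = -10332 + 170234 = 159902$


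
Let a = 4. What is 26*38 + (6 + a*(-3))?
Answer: 982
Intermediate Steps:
26*38 + (6 + a*(-3)) = 26*38 + (6 + 4*(-3)) = 988 + (6 - 12) = 988 - 6 = 982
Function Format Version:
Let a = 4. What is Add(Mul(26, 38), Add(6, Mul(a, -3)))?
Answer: 982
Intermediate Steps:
Add(Mul(26, 38), Add(6, Mul(a, -3))) = Add(Mul(26, 38), Add(6, Mul(4, -3))) = Add(988, Add(6, -12)) = Add(988, -6) = 982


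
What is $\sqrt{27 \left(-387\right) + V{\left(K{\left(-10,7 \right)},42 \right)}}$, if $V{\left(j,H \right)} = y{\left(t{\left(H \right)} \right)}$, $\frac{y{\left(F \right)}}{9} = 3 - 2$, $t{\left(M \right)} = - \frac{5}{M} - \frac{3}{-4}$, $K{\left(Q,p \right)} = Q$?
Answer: $6 i \sqrt{290} \approx 102.18 i$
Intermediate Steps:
$t{\left(M \right)} = \frac{3}{4} - \frac{5}{M}$ ($t{\left(M \right)} = - \frac{5}{M} - - \frac{3}{4} = - \frac{5}{M} + \frac{3}{4} = \frac{3}{4} - \frac{5}{M}$)
$y{\left(F \right)} = 9$ ($y{\left(F \right)} = 9 \left(3 - 2\right) = 9 \cdot 1 = 9$)
$V{\left(j,H \right)} = 9$
$\sqrt{27 \left(-387\right) + V{\left(K{\left(-10,7 \right)},42 \right)}} = \sqrt{27 \left(-387\right) + 9} = \sqrt{-10449 + 9} = \sqrt{-10440} = 6 i \sqrt{290}$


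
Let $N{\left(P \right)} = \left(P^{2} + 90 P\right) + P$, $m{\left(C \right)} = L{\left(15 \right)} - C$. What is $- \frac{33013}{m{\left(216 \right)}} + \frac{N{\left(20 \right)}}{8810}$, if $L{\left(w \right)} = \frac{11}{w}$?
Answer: $\frac{436983633}{2844749} \approx 153.61$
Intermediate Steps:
$m{\left(C \right)} = \frac{11}{15} - C$
$N{\left(P \right)} = P^{2} + 91 P$
$- \frac{33013}{m{\left(216 \right)}} + \frac{N{\left(20 \right)}}{8810} = - \frac{33013}{\frac{11}{15} - 216} + \frac{20 \left(91 + 20\right)}{8810} = - \frac{33013}{\frac{11}{15} - 216} + 20 \cdot 111 \cdot \frac{1}{8810} = - \frac{33013}{- \frac{3229}{15}} + 2220 \cdot \frac{1}{8810} = \left(-33013\right) \left(- \frac{15}{3229}\right) + \frac{222}{881} = \frac{495195}{3229} + \frac{222}{881} = \frac{436983633}{2844749}$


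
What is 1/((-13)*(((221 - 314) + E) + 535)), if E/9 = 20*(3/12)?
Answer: -1/6331 ≈ -0.00015795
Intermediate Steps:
E = 45 (E = 9*(20*(3/12)) = 9*(20*(3*(1/12))) = 9*(20*(¼)) = 9*5 = 45)
1/((-13)*(((221 - 314) + E) + 535)) = 1/((-13)*(((221 - 314) + 45) + 535)) = -1/(13*((-93 + 45) + 535)) = -1/(13*(-48 + 535)) = -1/13/487 = -1/13*1/487 = -1/6331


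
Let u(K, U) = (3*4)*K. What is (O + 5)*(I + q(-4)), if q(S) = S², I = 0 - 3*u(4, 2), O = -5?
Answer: 0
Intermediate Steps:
u(K, U) = 12*K
I = -144 (I = 0 - 36*4 = 0 - 3*48 = 0 - 144 = -144)
(O + 5)*(I + q(-4)) = (-5 + 5)*(-144 + (-4)²) = 0*(-144 + 16) = 0*(-128) = 0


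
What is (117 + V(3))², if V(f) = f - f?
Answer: 13689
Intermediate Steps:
V(f) = 0
(117 + V(3))² = (117 + 0)² = 117² = 13689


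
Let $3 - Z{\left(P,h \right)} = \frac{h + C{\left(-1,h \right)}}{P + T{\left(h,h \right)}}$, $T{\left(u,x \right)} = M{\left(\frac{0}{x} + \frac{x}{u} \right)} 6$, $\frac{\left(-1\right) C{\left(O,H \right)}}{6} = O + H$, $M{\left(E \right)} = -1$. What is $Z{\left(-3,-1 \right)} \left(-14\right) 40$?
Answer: $- \frac{21280}{9} \approx -2364.4$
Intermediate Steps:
$C{\left(O,H \right)} = - 6 H - 6 O$ ($C{\left(O,H \right)} = - 6 \left(O + H\right) = - 6 \left(H + O\right) = - 6 H - 6 O$)
$T{\left(u,x \right)} = -6$ ($T{\left(u,x \right)} = \left(-1\right) 6 = -6$)
$Z{\left(P,h \right)} = 3 - \frac{6 - 5 h}{-6 + P}$ ($Z{\left(P,h \right)} = 3 - \frac{h - \left(-6 + 6 h\right)}{P - 6} = 3 - \frac{h - \left(-6 + 6 h\right)}{-6 + P} = 3 - \frac{6 - 5 h}{-6 + P}$)
$Z{\left(-3,-1 \right)} \left(-14\right) 40 = \frac{-24 + 3 \left(-3\right) + 5 \left(-1\right)}{-6 - 3} \left(-14\right) 40 = \frac{-24 - 9 - 5}{-9} \left(-14\right) 40 = \left(- \frac{1}{9}\right) \left(-38\right) \left(-14\right) 40 = \frac{38}{9} \left(-14\right) 40 = \left(- \frac{532}{9}\right) 40 = - \frac{21280}{9}$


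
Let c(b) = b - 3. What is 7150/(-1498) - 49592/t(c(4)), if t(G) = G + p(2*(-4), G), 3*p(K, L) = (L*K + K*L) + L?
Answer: 9282527/749 ≈ 12393.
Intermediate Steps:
p(K, L) = L/3 + 2*K*L/3 (p(K, L) = ((L*K + K*L) + L)/3 = ((K*L + K*L) + L)/3 = (2*K*L + L)/3 = (L + 2*K*L)/3 = L/3 + 2*K*L/3)
c(b) = -3 + b
t(G) = -4*G (t(G) = G + G*(1 + 2*(2*(-4)))/3 = G + G*(1 + 2*(-8))/3 = G + G*(1 - 16)/3 = G + (1/3)*G*(-15) = G - 5*G = -4*G)
7150/(-1498) - 49592/t(c(4)) = 7150/(-1498) - 49592*(-1/(4*(-3 + 4))) = 7150*(-1/1498) - 49592/((-4*1)) = -3575/749 - 49592/(-4) = -3575/749 - 49592*(-1/4) = -3575/749 + 12398 = 9282527/749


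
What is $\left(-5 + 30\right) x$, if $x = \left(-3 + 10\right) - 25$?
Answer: $-450$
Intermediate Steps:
$x = -18$ ($x = 7 - 25 = -18$)
$\left(-5 + 30\right) x = \left(-5 + 30\right) \left(-18\right) = 25 \left(-18\right) = -450$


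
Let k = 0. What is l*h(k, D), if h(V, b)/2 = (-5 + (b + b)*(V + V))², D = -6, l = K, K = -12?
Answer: -600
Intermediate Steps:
l = -12
h(V, b) = 2*(-5 + 4*V*b)² (h(V, b) = 2*(-5 + (b + b)*(V + V))² = 2*(-5 + (2*b)*(2*V))² = 2*(-5 + 4*V*b)²)
l*h(k, D) = -24*(-5 + 4*0*(-6))² = -24*(-5 + 0)² = -24*(-5)² = -24*25 = -12*50 = -600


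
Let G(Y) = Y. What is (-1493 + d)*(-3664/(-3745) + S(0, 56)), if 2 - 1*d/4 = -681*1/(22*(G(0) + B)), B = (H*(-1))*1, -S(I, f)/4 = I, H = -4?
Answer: -58603848/41195 ≈ -1422.6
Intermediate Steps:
S(I, f) = -4*I
B = 4 (B = -4*(-1)*1 = 4*1 = 4)
d = 857/22 (d = 8 - (-2724)/(22*(0 + 4)) = 8 - (-2724)/(22*4) = 8 - (-2724)/88 = 8 - 4*(-681/88) = 8 + 681/22 = 857/22 ≈ 38.955)
(-1493 + d)*(-3664/(-3745) + S(0, 56)) = (-1493 + 857/22)*(-3664/(-3745) - 4*0) = -31989*(-3664*(-1/3745) + 0)/22 = -31989*(3664/3745 + 0)/22 = -31989/22*3664/3745 = -58603848/41195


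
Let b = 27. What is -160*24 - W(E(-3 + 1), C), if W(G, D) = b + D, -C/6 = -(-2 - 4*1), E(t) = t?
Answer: -3831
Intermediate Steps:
C = -36 (C = -(-6)*(-2 - 4*1) = -(-6)*(-2 - 4) = -(-6)*(-6) = -6*6 = -36)
W(G, D) = 27 + D
-160*24 - W(E(-3 + 1), C) = -160*24 - (27 - 36) = -3840 - 1*(-9) = -3840 + 9 = -3831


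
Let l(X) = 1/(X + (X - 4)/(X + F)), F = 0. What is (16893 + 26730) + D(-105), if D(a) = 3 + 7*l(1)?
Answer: 87245/2 ≈ 43623.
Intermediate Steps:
l(X) = 1/(X + (-4 + X)/X) (l(X) = 1/(X + (X - 4)/(X + 0)) = 1/(X + (-4 + X)/X))
D(a) = -1/2 (D(a) = 3 + 7*(1/(-4 + 1 + 1**2)) = 3 + 7*(1/(-4 + 1 + 1)) = 3 + 7*(1/(-2)) = 3 + 7*(1*(-1/2)) = 3 + 7*(-1/2) = 3 - 7/2 = -1/2)
(16893 + 26730) + D(-105) = (16893 + 26730) - 1/2 = 43623 - 1/2 = 87245/2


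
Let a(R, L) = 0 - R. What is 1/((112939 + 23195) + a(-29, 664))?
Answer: 1/136163 ≈ 7.3441e-6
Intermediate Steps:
a(R, L) = -R
1/((112939 + 23195) + a(-29, 664)) = 1/((112939 + 23195) - 1*(-29)) = 1/(136134 + 29) = 1/136163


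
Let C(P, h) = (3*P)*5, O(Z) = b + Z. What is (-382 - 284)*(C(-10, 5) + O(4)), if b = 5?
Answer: 93906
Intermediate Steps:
O(Z) = 5 + Z
C(P, h) = 15*P
(-382 - 284)*(C(-10, 5) + O(4)) = (-382 - 284)*(15*(-10) + (5 + 4)) = -666*(-150 + 9) = -666*(-141) = 93906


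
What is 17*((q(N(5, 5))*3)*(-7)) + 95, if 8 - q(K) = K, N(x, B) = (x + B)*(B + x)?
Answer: 32939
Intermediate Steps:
N(x, B) = (B + x)² (N(x, B) = (B + x)*(B + x) = (B + x)²)
q(K) = 8 - K
17*((q(N(5, 5))*3)*(-7)) + 95 = 17*(((8 - (5 + 5)²)*3)*(-7)) + 95 = 17*(((8 - 1*10²)*3)*(-7)) + 95 = 17*(((8 - 1*100)*3)*(-7)) + 95 = 17*(((8 - 100)*3)*(-7)) + 95 = 17*(-92*3*(-7)) + 95 = 17*(-276*(-7)) + 95 = 17*1932 + 95 = 32844 + 95 = 32939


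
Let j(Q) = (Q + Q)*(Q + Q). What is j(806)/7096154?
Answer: 99944/272929 ≈ 0.36619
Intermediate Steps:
j(Q) = 4*Q² (j(Q) = (2*Q)*(2*Q) = 4*Q²)
j(806)/7096154 = (4*806²)/7096154 = (4*649636)*(1/7096154) = 2598544*(1/7096154) = 99944/272929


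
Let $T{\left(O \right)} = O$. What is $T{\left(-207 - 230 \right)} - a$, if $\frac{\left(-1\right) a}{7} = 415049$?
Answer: $2904906$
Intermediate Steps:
$a = -2905343$ ($a = \left(-7\right) 415049 = -2905343$)
$T{\left(-207 - 230 \right)} - a = \left(-207 - 230\right) - -2905343 = \left(-207 - 230\right) + 2905343 = -437 + 2905343 = 2904906$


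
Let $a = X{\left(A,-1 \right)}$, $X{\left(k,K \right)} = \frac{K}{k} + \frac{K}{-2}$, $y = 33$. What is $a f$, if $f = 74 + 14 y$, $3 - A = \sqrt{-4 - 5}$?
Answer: $\frac{536}{3} - \frac{268 i}{3} \approx 178.67 - 89.333 i$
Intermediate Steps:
$A = 3 - 3 i$ ($A = 3 - \sqrt{-4 - 5} = 3 - \sqrt{-9} = 3 - 3 i \approx 3.0 - 3.0 i$)
$X{\left(k,K \right)} = - \frac{K}{2} + \frac{K}{k}$ ($X{\left(k,K \right)} = \frac{K}{k} + K \left(- \frac{1}{2}\right) = \frac{K}{k} - \frac{K}{2} = - \frac{K}{2} + \frac{K}{k}$)
$a = \frac{1}{2} - \frac{3 + 3 i}{18}$ ($a = \left(- \frac{1}{2}\right) \left(-1\right) - \frac{1}{3 - 3 i} = \frac{1}{2} - \frac{3 + 3 i}{18} \approx 0.33333 - 0.16667 i$)
$f = 536$ ($f = 74 + 14 \cdot 33 = 74 + 462 = 536$)
$a f = \left(\frac{1}{3} - \frac{i}{6}\right) 536 = \frac{536}{3} - \frac{268 i}{3}$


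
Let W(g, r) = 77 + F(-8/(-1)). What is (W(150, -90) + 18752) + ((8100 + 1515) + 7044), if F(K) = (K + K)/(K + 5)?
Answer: 461360/13 ≈ 35489.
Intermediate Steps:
F(K) = 2*K/(5 + K) (F(K) = (2*K)/(5 + K) = 2*K/(5 + K))
W(g, r) = 1017/13 (W(g, r) = 77 + 2*(-8/(-1))/(5 - 8/(-1)) = 77 + 2*(-8*(-1))/(5 - 8*(-1)) = 77 + 2*8/(5 + 8) = 77 + 2*8/13 = 77 + 2*8*(1/13) = 77 + 16/13 = 1017/13)
(W(150, -90) + 18752) + ((8100 + 1515) + 7044) = (1017/13 + 18752) + ((8100 + 1515) + 7044) = 244793/13 + (9615 + 7044) = 244793/13 + 16659 = 461360/13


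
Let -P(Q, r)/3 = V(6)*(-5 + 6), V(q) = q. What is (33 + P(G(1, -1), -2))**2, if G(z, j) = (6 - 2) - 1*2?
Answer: 225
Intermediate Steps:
G(z, j) = 2 (G(z, j) = 4 - 2 = 2)
P(Q, r) = -18 (P(Q, r) = -18*(-5 + 6) = -18)
(33 + P(G(1, -1), -2))**2 = (33 - 18)**2 = 15**2 = 225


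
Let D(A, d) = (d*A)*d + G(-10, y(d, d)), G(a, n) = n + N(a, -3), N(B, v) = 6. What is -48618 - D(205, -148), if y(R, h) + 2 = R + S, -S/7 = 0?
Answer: -4538794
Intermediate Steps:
S = 0 (S = -7*0 = 0)
y(R, h) = -2 + R (y(R, h) = -2 + (R + 0) = -2 + R)
G(a, n) = 6 + n (G(a, n) = n + 6 = 6 + n)
D(A, d) = 4 + d + A*d² (D(A, d) = (d*A)*d + (6 + (-2 + d)) = (A*d)*d + (4 + d) = A*d² + (4 + d) = 4 + d + A*d²)
-48618 - D(205, -148) = -48618 - (4 - 148 + 205*(-148)²) = -48618 - (4 - 148 + 205*21904) = -48618 - (4 - 148 + 4490320) = -48618 - 1*4490176 = -48618 - 4490176 = -4538794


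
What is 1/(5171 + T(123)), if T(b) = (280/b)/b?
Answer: 15129/78232339 ≈ 0.00019339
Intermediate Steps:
T(b) = 280/b**2
1/(5171 + T(123)) = 1/(5171 + 280/123**2) = 1/(5171 + 280*(1/15129)) = 1/(5171 + 280/15129) = 1/(78232339/15129) = 15129/78232339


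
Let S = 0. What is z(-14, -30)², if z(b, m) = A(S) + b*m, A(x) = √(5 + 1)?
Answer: (420 + √6)² ≈ 1.7846e+5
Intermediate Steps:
A(x) = √6
z(b, m) = √6 + b*m
z(-14, -30)² = (√6 - 14*(-30))² = (√6 + 420)² = (420 + √6)²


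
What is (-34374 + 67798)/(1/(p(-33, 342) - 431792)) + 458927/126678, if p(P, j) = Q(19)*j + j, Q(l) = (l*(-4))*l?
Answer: -3917790818611729/126678 ≈ -3.0927e+10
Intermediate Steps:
Q(l) = -4*l² (Q(l) = (-4*l)*l = -4*l²)
p(P, j) = -1443*j (p(P, j) = (-4*19²)*j + j = (-4*361)*j + j = -1444*j + j = -1443*j)
(-34374 + 67798)/(1/(p(-33, 342) - 431792)) + 458927/126678 = (-34374 + 67798)/(1/(-1443*342 - 431792)) + 458927/126678 = 33424/(1/(-493506 - 431792)) + 458927*(1/126678) = 33424/(1/(-925298)) + 458927/126678 = 33424/(-1/925298) + 458927/126678 = 33424*(-925298) + 458927/126678 = -30927160352 + 458927/126678 = -3917790818611729/126678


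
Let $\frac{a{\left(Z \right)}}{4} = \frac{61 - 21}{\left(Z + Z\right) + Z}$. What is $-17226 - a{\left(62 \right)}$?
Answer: $- \frac{1602098}{93} \approx -17227.0$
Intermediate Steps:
$a{\left(Z \right)} = \frac{160}{3 Z}$ ($a{\left(Z \right)} = 4 \frac{61 - 21}{\left(Z + Z\right) + Z} = 4 \frac{40}{2 Z + Z} = 4 \frac{40}{3 Z} = \frac{160}{3 Z}$)
$-17226 - a{\left(62 \right)} = -17226 - \frac{160}{3 \cdot 62} = -17226 - \frac{160}{3} \cdot \frac{1}{62} = -17226 - \frac{80}{93} = - \frac{1602098}{93}$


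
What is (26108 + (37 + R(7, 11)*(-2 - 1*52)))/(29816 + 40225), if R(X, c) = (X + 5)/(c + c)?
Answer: 95757/256817 ≈ 0.37286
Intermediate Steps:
R(X, c) = (5 + X)/(2*c) (R(X, c) = (5 + X)/((2*c)) = (5 + X)*(1/(2*c)) = (5 + X)/(2*c))
(26108 + (37 + R(7, 11)*(-2 - 1*52)))/(29816 + 40225) = (26108 + (37 + ((½)*(5 + 7)/11)*(-2 - 1*52)))/(29816 + 40225) = (26108 + (37 + ((½)*(1/11)*12)*(-2 - 52)))/70041 = (26108 + (37 + (6/11)*(-54)))*(1/70041) = (26108 + (37 - 324/11))*(1/70041) = (26108 + 83/11)*(1/70041) = (287271/11)*(1/70041) = 95757/256817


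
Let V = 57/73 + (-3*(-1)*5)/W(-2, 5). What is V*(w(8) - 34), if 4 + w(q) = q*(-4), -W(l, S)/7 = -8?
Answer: -21435/292 ≈ -73.407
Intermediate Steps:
W(l, S) = 56 (W(l, S) = -7*(-8) = 56)
w(q) = -4 - 4*q (w(q) = -4 + q*(-4) = -4 - 4*q)
V = 4287/4088 (V = 57/73 + (-3*(-1)*5)/56 = 57*(1/73) + (3*5)*(1/56) = 57/73 + 15*(1/56) = 57/73 + 15/56 = 4287/4088 ≈ 1.0487)
V*(w(8) - 34) = 4287*((-4 - 4*8) - 34)/4088 = 4287*((-4 - 32) - 34)/4088 = 4287*(-36 - 34)/4088 = (4287/4088)*(-70) = -21435/292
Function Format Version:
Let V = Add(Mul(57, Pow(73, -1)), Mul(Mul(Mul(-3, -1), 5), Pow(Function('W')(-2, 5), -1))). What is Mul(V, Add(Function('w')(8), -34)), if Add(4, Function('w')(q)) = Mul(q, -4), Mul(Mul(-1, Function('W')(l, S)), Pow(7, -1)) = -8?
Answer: Rational(-21435, 292) ≈ -73.407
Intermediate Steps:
Function('W')(l, S) = 56 (Function('W')(l, S) = Mul(-7, -8) = 56)
Function('w')(q) = Add(-4, Mul(-4, q)) (Function('w')(q) = Add(-4, Mul(q, -4)) = Add(-4, Mul(-4, q)))
V = Rational(4287, 4088) (V = Add(Mul(57, Pow(73, -1)), Mul(Mul(Mul(-3, -1), 5), Pow(56, -1))) = Add(Mul(57, Rational(1, 73)), Mul(Mul(3, 5), Rational(1, 56))) = Add(Rational(57, 73), Mul(15, Rational(1, 56))) = Add(Rational(57, 73), Rational(15, 56)) = Rational(4287, 4088) ≈ 1.0487)
Mul(V, Add(Function('w')(8), -34)) = Mul(Rational(4287, 4088), Add(Add(-4, Mul(-4, 8)), -34)) = Mul(Rational(4287, 4088), Add(Add(-4, -32), -34)) = Mul(Rational(4287, 4088), Add(-36, -34)) = Mul(Rational(4287, 4088), -70) = Rational(-21435, 292)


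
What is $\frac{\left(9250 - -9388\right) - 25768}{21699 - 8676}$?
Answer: $- \frac{7130}{13023} \approx -0.54749$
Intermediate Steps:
$\frac{\left(9250 - -9388\right) - 25768}{21699 - 8676} = \frac{\left(9250 + 9388\right) - 25768}{13023} = \left(18638 - 25768\right) \frac{1}{13023} = \left(-7130\right) \frac{1}{13023} = - \frac{7130}{13023}$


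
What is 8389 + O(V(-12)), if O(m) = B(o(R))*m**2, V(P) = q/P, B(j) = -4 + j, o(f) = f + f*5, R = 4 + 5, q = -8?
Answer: 75701/9 ≈ 8411.2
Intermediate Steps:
R = 9
o(f) = 6*f (o(f) = f + 5*f = 6*f)
V(P) = -8/P
O(m) = 50*m**2 (O(m) = (-4 + 6*9)*m**2 = (-4 + 54)*m**2 = 50*m**2)
8389 + O(V(-12)) = 8389 + 50*(-8/(-12))**2 = 8389 + 50*(-8*(-1/12))**2 = 8389 + 50*(2/3)**2 = 8389 + 50*(4/9) = 8389 + 200/9 = 75701/9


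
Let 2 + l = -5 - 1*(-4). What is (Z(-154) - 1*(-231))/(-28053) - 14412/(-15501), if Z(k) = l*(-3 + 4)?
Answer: 44529512/48316617 ≈ 0.92162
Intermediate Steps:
l = -3 (l = -2 + (-5 - 1*(-4)) = -2 + (-5 + 4) = -2 - 1 = -3)
Z(k) = -3 (Z(k) = -3*(-3 + 4) = -3*1 = -3)
(Z(-154) - 1*(-231))/(-28053) - 14412/(-15501) = (-3 - 1*(-231))/(-28053) - 14412/(-15501) = (-3 + 231)*(-1/28053) - 14412*(-1/15501) = 228*(-1/28053) + 4804/5167 = -76/9351 + 4804/5167 = 44529512/48316617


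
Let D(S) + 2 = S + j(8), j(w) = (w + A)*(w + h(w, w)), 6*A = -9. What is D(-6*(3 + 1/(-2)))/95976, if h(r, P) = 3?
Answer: 109/191952 ≈ 0.00056785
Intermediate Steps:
A = -3/2 (A = (⅙)*(-9) = -3/2 ≈ -1.5000)
j(w) = (3 + w)*(-3/2 + w) (j(w) = (w - 3/2)*(w + 3) = (-3/2 + w)*(3 + w) = (3 + w)*(-3/2 + w))
D(S) = 139/2 + S (D(S) = -2 + (S + (-9/2 + 8² + (3/2)*8)) = -2 + (S + (-9/2 + 64 + 12)) = -2 + (S + 143/2) = -2 + (143/2 + S) = 139/2 + S)
D(-6*(3 + 1/(-2)))/95976 = (139/2 - 6*(3 + 1/(-2)))/95976 = (139/2 - 6*(3 + 1*(-½)))*(1/95976) = (139/2 - 6*(3 - ½))*(1/95976) = (139/2 - 6*5/2)*(1/95976) = (139/2 - 15)*(1/95976) = (109/2)*(1/95976) = 109/191952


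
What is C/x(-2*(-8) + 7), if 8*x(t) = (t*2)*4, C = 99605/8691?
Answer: 99605/199893 ≈ 0.49829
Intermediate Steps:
C = 99605/8691 (C = 99605*(1/8691) = 99605/8691 ≈ 11.461)
x(t) = t (x(t) = ((t*2)*4)/8 = ((2*t)*4)/8 = (8*t)/8 = t)
C/x(-2*(-8) + 7) = 99605/(8691*(-2*(-8) + 7)) = 99605/(8691*(16 + 7)) = (99605/8691)/23 = (99605/8691)*(1/23) = 99605/199893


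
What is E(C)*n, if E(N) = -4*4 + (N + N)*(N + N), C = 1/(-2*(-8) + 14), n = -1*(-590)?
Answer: -424682/45 ≈ -9437.4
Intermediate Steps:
n = 590
C = 1/30 (C = 1/(16 + 14) = 1/30 ≈ 0.033333)
E(N) = -16 + 4*N² (E(N) = -16 + (2*N)*(2*N) = -16 + 4*N²)
E(C)*n = (-16 + 4*(1/30)²)*590 = (-16 + 4*(1/900))*590 = (-16 + 1/225)*590 = -3599/225*590 = -424682/45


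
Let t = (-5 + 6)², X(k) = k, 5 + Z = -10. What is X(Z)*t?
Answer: -15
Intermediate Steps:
Z = -15 (Z = -5 - 10 = -15)
t = 1 (t = 1² = 1)
X(Z)*t = -15*1 = -15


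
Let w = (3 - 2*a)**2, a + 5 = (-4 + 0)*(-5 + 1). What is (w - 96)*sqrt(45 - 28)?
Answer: 265*sqrt(17) ≈ 1092.6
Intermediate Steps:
a = 11 (a = -5 + (-4 + 0)*(-5 + 1) = -5 - 4*(-4) = -5 + 16 = 11)
w = 361 (w = (3 - 2*11)**2 = (3 - 22)**2 = (-19)**2 = 361)
(w - 96)*sqrt(45 - 28) = (361 - 96)*sqrt(45 - 28) = 265*sqrt(17)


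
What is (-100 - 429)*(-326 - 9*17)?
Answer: 253391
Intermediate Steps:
(-100 - 429)*(-326 - 9*17) = -529*(-326 - 153) = -529*(-479) = 253391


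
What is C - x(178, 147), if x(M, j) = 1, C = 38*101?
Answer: 3837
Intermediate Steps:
C = 3838
C - x(178, 147) = 3838 - 1*1 = 3838 - 1 = 3837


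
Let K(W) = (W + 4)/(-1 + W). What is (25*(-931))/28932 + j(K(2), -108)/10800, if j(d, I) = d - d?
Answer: -23275/28932 ≈ -0.80447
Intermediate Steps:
K(W) = (4 + W)/(-1 + W)
j(d, I) = 0
(25*(-931))/28932 + j(K(2), -108)/10800 = (25*(-931))/28932 + 0/10800 = -23275*1/28932 + 0*(1/10800) = -23275/28932 + 0 = -23275/28932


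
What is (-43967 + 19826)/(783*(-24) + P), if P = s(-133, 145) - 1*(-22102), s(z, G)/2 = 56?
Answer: -24141/3422 ≈ -7.0546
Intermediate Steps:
s(z, G) = 112 (s(z, G) = 2*56 = 112)
P = 22214 (P = 112 - 1*(-22102) = 112 + 22102 = 22214)
(-43967 + 19826)/(783*(-24) + P) = (-43967 + 19826)/(783*(-24) + 22214) = -24141/(-18792 + 22214) = -24141/3422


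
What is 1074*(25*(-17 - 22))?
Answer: -1047150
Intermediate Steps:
1074*(25*(-17 - 22)) = 1074*(25*(-39)) = 1074*(-975) = -1047150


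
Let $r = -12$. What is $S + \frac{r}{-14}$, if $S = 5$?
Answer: $\frac{41}{7} \approx 5.8571$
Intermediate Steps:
$S + \frac{r}{-14} = 5 - \frac{12}{-14} = 5 - - \frac{6}{7} = 5 + \frac{6}{7} = \frac{41}{7}$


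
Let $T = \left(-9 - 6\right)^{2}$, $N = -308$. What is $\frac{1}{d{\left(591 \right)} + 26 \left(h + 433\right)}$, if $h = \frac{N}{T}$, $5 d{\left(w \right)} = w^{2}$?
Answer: $\frac{225}{18242687} \approx 1.2334 \cdot 10^{-5}$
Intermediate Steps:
$d{\left(w \right)} = \frac{w^{2}}{5}$
$T = 225$ ($T = \left(-15\right)^{2} = 225$)
$h = - \frac{308}{225} \approx -1.3689$
$\frac{1}{d{\left(591 \right)} + 26 \left(h + 433\right)} = \frac{1}{\frac{591^{2}}{5} + 26 \left(- \frac{308}{225} + 433\right)} = \frac{1}{\frac{1}{5} \cdot 349281 + 26 \cdot \frac{97117}{225}} = \frac{1}{\frac{349281}{5} + \frac{2525042}{225}} = \frac{1}{\frac{18242687}{225}} = \frac{225}{18242687}$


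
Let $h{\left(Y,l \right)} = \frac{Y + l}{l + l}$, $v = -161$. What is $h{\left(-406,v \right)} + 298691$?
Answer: $\frac{13739867}{46} \approx 2.9869 \cdot 10^{5}$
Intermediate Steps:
$h{\left(Y,l \right)} = \frac{Y + l}{2 l}$
$h{\left(-406,v \right)} + 298691 = \frac{-406 - 161}{2 \left(-161\right)} + 298691 = \frac{1}{2} \left(- \frac{1}{161}\right) \left(-567\right) + 298691 = \frac{81}{46} + 298691 = \frac{13739867}{46}$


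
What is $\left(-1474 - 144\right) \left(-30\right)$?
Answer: $48540$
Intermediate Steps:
$\left(-1474 - 144\right) \left(-30\right) = \left(-1618\right) \left(-30\right) = 48540$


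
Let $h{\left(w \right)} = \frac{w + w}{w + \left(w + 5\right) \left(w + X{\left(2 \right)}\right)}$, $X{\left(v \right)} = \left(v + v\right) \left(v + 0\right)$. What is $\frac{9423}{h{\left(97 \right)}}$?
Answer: $\frac{101834361}{194} \approx 5.2492 \cdot 10^{5}$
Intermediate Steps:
$X{\left(v \right)} = 2 v^{2}$ ($X{\left(v \right)} = 2 v v = 2 v^{2}$)
$h{\left(w \right)} = \frac{2 w}{w + \left(5 + w\right) \left(8 + w\right)}$ ($h{\left(w \right)} = \frac{w + w}{w + \left(w + 5\right) \left(w + 2 \cdot 2^{2}\right)} = \frac{2 w}{w + \left(5 + w\right) \left(w + 2 \cdot 4\right)} = \frac{2 w}{w + \left(5 + w\right) \left(w + 8\right)} = \frac{2 w}{w + \left(5 + w\right) \left(8 + w\right)}$)
$\frac{9423}{h{\left(97 \right)}} = \frac{9423}{2 \cdot 97 \frac{1}{40 + 97^{2} + 14 \cdot 97}} = \frac{9423}{2 \cdot 97 \frac{1}{40 + 9409 + 1358}} = \frac{9423}{2 \cdot 97 \cdot \frac{1}{10807}} = \frac{9423}{\frac{194}{10807}} = 9423 \cdot \frac{10807}{194} = \frac{101834361}{194}$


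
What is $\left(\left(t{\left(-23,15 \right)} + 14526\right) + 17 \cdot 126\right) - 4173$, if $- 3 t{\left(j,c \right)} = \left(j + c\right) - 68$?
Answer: $\frac{37561}{3} \approx 12520.0$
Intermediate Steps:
$t{\left(j,c \right)} = \frac{68}{3} - \frac{c}{3} - \frac{j}{3}$ ($t{\left(j,c \right)} = - \frac{\left(j + c\right) - 68}{3} = - \frac{\left(c + j\right) - 68}{3} = - \frac{-68 + c + j}{3} = \frac{68}{3} - \frac{c}{3} - \frac{j}{3}$)
$\left(\left(t{\left(-23,15 \right)} + 14526\right) + 17 \cdot 126\right) - 4173 = \left(\left(\left(\frac{68}{3} - 5 - - \frac{23}{3}\right) + 14526\right) + 17 \cdot 126\right) - 4173 = \left(\left(\left(\frac{68}{3} - 5 + \frac{23}{3}\right) + 14526\right) + 2142\right) - 4173 = \left(\left(\frac{76}{3} + 14526\right) + 2142\right) - 4173 = \left(\frac{43654}{3} + 2142\right) - 4173 = \frac{50080}{3} - 4173 = \frac{37561}{3}$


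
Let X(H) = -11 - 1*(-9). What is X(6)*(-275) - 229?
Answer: 321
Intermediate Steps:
X(H) = -2 (X(H) = -11 + 9 = -2)
X(6)*(-275) - 229 = -2*(-275) - 229 = 550 - 229 = 321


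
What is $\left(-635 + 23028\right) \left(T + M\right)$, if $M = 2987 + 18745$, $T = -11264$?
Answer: $234409924$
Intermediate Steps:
$M = 21732$
$\left(-635 + 23028\right) \left(T + M\right) = \left(-635 + 23028\right) \left(-11264 + 21732\right) = 22393 \cdot 10468 = 234409924$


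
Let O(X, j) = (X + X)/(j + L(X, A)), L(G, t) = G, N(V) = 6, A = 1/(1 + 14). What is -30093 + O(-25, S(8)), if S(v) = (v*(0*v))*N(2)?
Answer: -30091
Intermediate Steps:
A = 1/15 ≈ 0.066667
S(v) = 0 (S(v) = (v*(0*v))*6 = (v*0)*6 = 0*6 = 0)
O(X, j) = 2*X/(X + j) (O(X, j) = (X + X)/(j + X) = (2*X)/(X + j) = 2*X/(X + j))
-30093 + O(-25, S(8)) = -30093 + 2*(-25)/(-25 + 0) = -30093 + 2*(-25)/(-25) = -30093 + 2*(-25)*(-1/25) = -30093 + 2 = -30091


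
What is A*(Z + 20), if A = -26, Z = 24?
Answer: -1144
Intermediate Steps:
A*(Z + 20) = -26*(24 + 20) = -26*44 = -1144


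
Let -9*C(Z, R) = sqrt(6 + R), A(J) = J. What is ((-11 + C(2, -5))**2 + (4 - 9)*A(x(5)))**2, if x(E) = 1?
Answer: 92064025/6561 ≈ 14032.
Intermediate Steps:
C(Z, R) = -sqrt(6 + R)/9
((-11 + C(2, -5))**2 + (4 - 9)*A(x(5)))**2 = ((-11 - sqrt(6 - 5)/9)**2 + (4 - 9)*1)**2 = ((-11 - sqrt(1)/9)**2 - 5*1)**2 = ((-11 - 1/9*1)**2 - 5)**2 = ((-11 - 1/9)**2 - 5)**2 = ((-100/9)**2 - 5)**2 = (10000/81 - 5)**2 = (9595/81)**2 = 92064025/6561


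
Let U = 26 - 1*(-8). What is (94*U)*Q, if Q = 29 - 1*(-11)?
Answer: 127840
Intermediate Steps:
Q = 40 (Q = 29 + 11 = 40)
U = 34 (U = 26 + 8 = 34)
(94*U)*Q = (94*34)*40 = 3196*40 = 127840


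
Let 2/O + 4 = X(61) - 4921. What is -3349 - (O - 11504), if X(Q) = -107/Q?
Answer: 1225419291/150266 ≈ 8155.0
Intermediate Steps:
O = -61/150266 (O = 2/(-4 + (-107/61 - 4921)) = 2/(-4 - 300288/61) = 2/(-300532/61) = 2*(-61/300532) = -61/150266 ≈ -0.00040595)
-3349 - (O - 11504) = -3349 - (-61/150266 - 11504) = -3349 - 1*(-1728660125/150266) = -3349 + 1728660125/150266 = 1225419291/150266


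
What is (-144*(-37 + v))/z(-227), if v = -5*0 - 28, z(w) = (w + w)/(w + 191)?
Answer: 168480/227 ≈ 742.20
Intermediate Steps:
z(w) = 2*w/(191 + w) (z(w) = (2*w)/(191 + w) = 2*w/(191 + w))
v = -28 (v = 0 - 28 = -28)
(-144*(-37 + v))/z(-227) = (-144*(-37 - 28))/((2*(-227)/(191 - 227))) = (-144*(-65))/((2*(-227)/(-36))) = (-1*(-9360))/((2*(-227)*(-1/36))) = 9360/(227/18) = 9360*(18/227) = 168480/227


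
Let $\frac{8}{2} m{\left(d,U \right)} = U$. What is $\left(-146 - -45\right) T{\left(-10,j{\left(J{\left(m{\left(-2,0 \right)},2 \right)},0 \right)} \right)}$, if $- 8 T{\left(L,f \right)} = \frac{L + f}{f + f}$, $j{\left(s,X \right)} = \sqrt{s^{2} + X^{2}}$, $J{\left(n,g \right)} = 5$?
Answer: $- \frac{101}{16} \approx -6.3125$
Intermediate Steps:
$m{\left(d,U \right)} = \frac{U}{4}$
$j{\left(s,X \right)} = \sqrt{X^{2} + s^{2}}$
$T{\left(L,f \right)} = - \frac{L + f}{16 f}$ ($T{\left(L,f \right)} = - \frac{\left(L + f\right) \frac{1}{f + f}}{8} = - \frac{\left(L + f\right) \frac{1}{2 f}}{8} = - \frac{\frac{1}{2} \frac{1}{f} \left(L + f\right)}{8} = - \frac{L + f}{16 f}$)
$\left(-146 - -45\right) T{\left(-10,j{\left(J{\left(m{\left(-2,0 \right)},2 \right)},0 \right)} \right)} = \left(-146 - -45\right) \frac{\left(-1\right) \left(-10\right) - \sqrt{0^{2} + 5^{2}}}{16 \sqrt{0^{2} + 5^{2}}} = \left(-146 + 45\right) \frac{10 - \sqrt{0 + 25}}{16 \sqrt{0 + 25}} = - 101 \frac{10 - \sqrt{25}}{16 \sqrt{25}} = - 101 \frac{10 - 5}{16 \cdot 5} = - 101 \cdot \frac{1}{16} \cdot \frac{1}{5} \left(10 - 5\right) = - 101 \cdot \frac{1}{16} \cdot \frac{1}{5} \cdot 5 = \left(-101\right) \frac{1}{16} = - \frac{101}{16}$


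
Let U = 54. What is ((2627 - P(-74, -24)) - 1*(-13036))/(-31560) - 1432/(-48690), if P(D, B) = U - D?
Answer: -23706841/51221880 ≈ -0.46283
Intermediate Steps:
P(D, B) = 54 - D
((2627 - P(-74, -24)) - 1*(-13036))/(-31560) - 1432/(-48690) = ((2627 - (54 - 1*(-74))) - 1*(-13036))/(-31560) - 1432/(-48690) = ((2627 - (54 + 74)) + 13036)*(-1/31560) - 1432*(-1/48690) = ((2627 - 1*128) + 13036)*(-1/31560) + 716/24345 = ((2627 - 128) + 13036)*(-1/31560) + 716/24345 = (2499 + 13036)*(-1/31560) + 716/24345 = 15535*(-1/31560) + 716/24345 = -3107/6312 + 716/24345 = -23706841/51221880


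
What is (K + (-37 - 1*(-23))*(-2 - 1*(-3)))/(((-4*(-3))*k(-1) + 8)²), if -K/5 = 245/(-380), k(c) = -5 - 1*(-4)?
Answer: -819/1216 ≈ -0.67352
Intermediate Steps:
k(c) = -1 (k(c) = -5 + 4 = -1)
K = 245/76 (K = -1225/(-380) = -1225*(-1)/380 = -5*(-49/76) = 245/76 ≈ 3.2237)
(K + (-37 - 1*(-23))*(-2 - 1*(-3)))/(((-4*(-3))*k(-1) + 8)²) = (245/76 + (-37 - 1*(-23))*(-2 - 1*(-3)))/((-4*(-3)*(-1) + 8)²) = (245/76 + (-37 + 23)*(-2 + 3))/((12*(-1) + 8)²) = (245/76 - 14*1)/((-12 + 8)²) = (245/76 - 14)/((-4)²) = -819/76/16 = -819/76*1/16 = -819/1216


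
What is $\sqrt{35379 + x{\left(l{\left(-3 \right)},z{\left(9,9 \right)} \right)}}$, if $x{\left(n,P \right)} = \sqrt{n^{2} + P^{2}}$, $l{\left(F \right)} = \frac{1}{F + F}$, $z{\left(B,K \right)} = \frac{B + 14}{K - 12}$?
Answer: $\frac{\sqrt{1273644 + 6 \sqrt{2117}}}{6} \approx 188.11$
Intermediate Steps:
$z{\left(B,K \right)} = \frac{14 + B}{-12 + K}$
$l{\left(F \right)} = \frac{1}{2 F}$
$x{\left(n,P \right)} = \sqrt{P^{2} + n^{2}}$
$\sqrt{35379 + x{\left(l{\left(-3 \right)},z{\left(9,9 \right)} \right)}} = \sqrt{35379 + \sqrt{\left(\frac{14 + 9}{-12 + 9}\right)^{2} + \left(\frac{1}{2 \left(-3\right)}\right)^{2}}} = \sqrt{35379 + \sqrt{\left(\frac{1}{-3} \cdot 23\right)^{2} + \left(\frac{1}{2} \left(- \frac{1}{3}\right)\right)^{2}}} = \sqrt{35379 + \sqrt{\left(\left(- \frac{1}{3}\right) 23\right)^{2} + \left(- \frac{1}{6}\right)^{2}}} = \sqrt{35379 + \sqrt{\left(- \frac{23}{3}\right)^{2} + \frac{1}{36}}} = \sqrt{35379 + \sqrt{\frac{529}{9} + \frac{1}{36}}} = \sqrt{35379 + \sqrt{\frac{2117}{36}}} = \sqrt{35379 + \frac{\sqrt{2117}}{6}}$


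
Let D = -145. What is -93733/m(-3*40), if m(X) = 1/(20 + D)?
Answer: 11716625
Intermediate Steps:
m(X) = -1/125 (m(X) = 1/(20 - 145) = 1/(-125) = -1/125)
-93733/m(-3*40) = -93733/(-1/125) = -93733*(-125) = 11716625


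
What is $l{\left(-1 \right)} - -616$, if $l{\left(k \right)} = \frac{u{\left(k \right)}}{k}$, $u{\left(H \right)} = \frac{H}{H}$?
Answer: $615$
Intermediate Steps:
$u{\left(H \right)} = 1$
$l{\left(k \right)} = \frac{1}{k}$ ($l{\left(k \right)} = 1 \frac{1}{k} = \frac{1}{k}$)
$l{\left(-1 \right)} - -616 = \frac{1}{-1} - -616 = -1 + 616 = 615$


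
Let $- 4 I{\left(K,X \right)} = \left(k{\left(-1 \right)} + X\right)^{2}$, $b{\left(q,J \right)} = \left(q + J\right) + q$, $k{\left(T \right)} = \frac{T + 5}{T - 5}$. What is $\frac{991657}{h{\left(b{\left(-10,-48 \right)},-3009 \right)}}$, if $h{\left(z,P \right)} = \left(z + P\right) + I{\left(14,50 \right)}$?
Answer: $- \frac{8924913}{33169} \approx -269.07$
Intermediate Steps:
$k{\left(T \right)} = \frac{5 + T}{-5 + T}$
$b{\left(q,J \right)} = J + 2 q$ ($b{\left(q,J \right)} = \left(J + q\right) + q = J + 2 q$)
$I{\left(K,X \right)} = - \frac{\left(- \frac{2}{3} + X\right)^{2}}{4}$ ($I{\left(K,X \right)} = - \frac{\left(\frac{5 - 1}{-5 - 1} + X\right)^{2}}{4} = - \frac{\left(\frac{1}{-6} \cdot 4 + X\right)^{2}}{4} = - \frac{\left(\left(- \frac{1}{6}\right) 4 + X\right)^{2}}{4} = - \frac{\left(- \frac{2}{3} + X\right)^{2}}{4}$)
$h{\left(z,P \right)} = - \frac{5476}{9} + P + z$ ($h{\left(z,P \right)} = \left(z + P\right) - \frac{\left(-2 + 3 \cdot 50\right)^{2}}{36} = \left(P + z\right) - \frac{\left(-2 + 150\right)^{2}}{36} = \left(P + z\right) - \frac{148^{2}}{36} = \left(P + z\right) - \frac{5476}{9} = - \frac{5476}{9} + P + z$)
$\frac{991657}{h{\left(b{\left(-10,-48 \right)},-3009 \right)}} = \frac{991657}{- \frac{5476}{9} - 3009 + \left(-48 + 2 \left(-10\right)\right)} = \frac{991657}{- \frac{5476}{9} - 3009 - 68} = \frac{991657}{- \frac{33169}{9}} = 991657 \left(- \frac{9}{33169}\right) = - \frac{8924913}{33169}$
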